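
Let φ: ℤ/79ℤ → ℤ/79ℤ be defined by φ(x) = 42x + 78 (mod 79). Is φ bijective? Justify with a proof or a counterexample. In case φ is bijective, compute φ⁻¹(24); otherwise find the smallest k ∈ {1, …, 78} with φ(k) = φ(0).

By definition, φ is injective when φ(s) = φ(t) forces s = t.
If φ(s) = φ(t), then 42s ≡ 42t (mod 79). Because gcd(42, 79) = 1, we may cancel 42 to get s ≡ t (mod 79).
We now compute 42⁻¹ mod 79 explicitly. Euclid's algorithm: 79 = 1·42 + 37, 42 = 1·37 + 5, 37 = 7·5 + 2, 5 = 2·2 + 1; back-substituting gives 1 = 32·42 − 17·79, so 42⁻¹ ≡ 32 (mod 79).
Then y ↦ 32(y − 78) is a two-sided inverse to φ, so every y ∈ ℤ/79ℤ has a preimage.
Hence φ is bijective.
Since φ is bijective, we find φ⁻¹(24): we need 42x ≡ 24 − 78 ≡ 25 (mod 79). Using 42⁻¹ = 32: x ≡ 32·25 = 800 = 10·79 + 10, so x = 10.
Check: φ(10) = 42·10 + 78 = 498 = 6·79 + 24 ≡ 24 (mod 79).

10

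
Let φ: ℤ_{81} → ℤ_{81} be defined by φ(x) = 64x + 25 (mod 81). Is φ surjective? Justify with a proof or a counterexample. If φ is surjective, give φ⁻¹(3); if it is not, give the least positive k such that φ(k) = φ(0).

Since gcd(64, 81) = 1, 64 is invertible modulo 81. Euclid's algorithm: 81 = 1·64 + 17, 64 = 3·17 + 13, 17 = 1·13 + 4, 13 = 3·4 + 1; back-substituting gives 1 = 19·64 − 15·81, so 64⁻¹ ≡ 19 (mod 81).
Then y ↦ 19(y − 25) is a two-sided inverse to φ, so every y ∈ ℤ_{81} has a preimage.
So φ is surjective.
Since φ is surjective, we compute φ⁻¹(3): solve 64x + 25 ≡ 3 (mod 81), i.e. 64x ≡ 59 (mod 81).
Multiplying by 64⁻¹ = 19 gives x ≡ 19·59 = 1121 = 13·81 + 68 ≡ 68 (mod 81).
Check: φ(68) = 64·68 + 25 = 4377 = 54·81 + 3 ≡ 3 (mod 81).

68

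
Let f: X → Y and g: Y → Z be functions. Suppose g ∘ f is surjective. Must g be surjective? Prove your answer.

surjective

Let c ∈ Z. Since g ∘ f is surjective, some a ∈ X has g(f(a)) = c. Then b = f(a) ∈ Y satisfies g(b) = c. So g is surjective.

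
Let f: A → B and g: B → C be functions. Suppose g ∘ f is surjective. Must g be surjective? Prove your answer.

surjective

Let c ∈ C. Since g ∘ f is surjective, some a ∈ A has g(f(a)) = c. Then b = f(a) ∈ B satisfies g(b) = c. So g is surjective.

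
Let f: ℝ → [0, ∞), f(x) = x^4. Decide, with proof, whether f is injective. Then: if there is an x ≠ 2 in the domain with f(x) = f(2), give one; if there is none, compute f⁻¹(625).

f(2) = 16 = (−2)^4 = f(−2) (since 4 is even), with 2 ≠ −2. So f is not injective.
For the follow-up, such an x exists: taking x = −2 ∈ ℝ gives f(−2) = 16 = f(2) with −2 ≠ 2.

-2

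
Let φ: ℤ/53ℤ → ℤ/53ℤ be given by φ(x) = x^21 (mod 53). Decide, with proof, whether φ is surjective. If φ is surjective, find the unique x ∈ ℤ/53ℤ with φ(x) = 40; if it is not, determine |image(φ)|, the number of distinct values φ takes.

25

Since 53 is prime, the nonzero elements of ℤ/53ℤ form a cyclic group of order 52.
As gcd(21, 52) = 1, raising to the 21st power is a bijection on this group: if a^21 ≡ b^21 then (ab^{−1})^21 = 1, and the only element of order dividing gcd(21, 52) = 1 is 1, so a = b.
With φ(0) = 0 this makes φ injective on all of ℤ/53ℤ, hence bijective (finite equal-size domain and codomain). In particular φ is surjective.
Since φ is surjective, we find the preimage of 40. The inverse of x ↦ x^21 on (ℤ/53ℤ)^× is x ↦ x^5, because 21·5 = 105 = 2·52 + 1 ≡ 1 (mod 52) and x^{52} = 1 for x ≠ 0 (Fermat). So φ⁻¹(40) = 40^5 mod 53.
Repeated squaring mod 53: 40^1 ≡ 40, 40^2 ≡ 40² = 1600 ≡ 10, 40^4 ≡ 10² = 100 ≡ 47. Since 5 = 4 + 1, 40^5 ≡ 47·40: 47·40 = 1880 ≡ 25. So 40^5 ≡ 25 (mod 53).
Hence φ⁻¹(40) = 25.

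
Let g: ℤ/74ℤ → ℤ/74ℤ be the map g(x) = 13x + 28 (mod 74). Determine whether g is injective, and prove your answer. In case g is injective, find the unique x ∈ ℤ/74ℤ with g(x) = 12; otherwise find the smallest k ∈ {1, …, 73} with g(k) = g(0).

50

Suppose g(x_1) = g(x_2) in ℤ/74ℤ. Then 13x_1 + 28 ≡ 13x_2 + 28 (mod 74), thus 13(x_1 − x_2) ≡ 0 (mod 74).
Since gcd(13, 74) = 1, 13 is invertible modulo 74, therefore x_1 − x_2 ≡ 0 (mod 74), i.e. x_1 = x_2.
So g is injective.
We now compute 13⁻¹ mod 74 explicitly. Euclid's algorithm: 74 = 5·13 + 9, 13 = 1·9 + 4, 9 = 2·4 + 1; back-substituting gives 1 = 57·13 − 10·74, so 13⁻¹ ≡ 57 (mod 74).
Since g is injective, we compute g⁻¹(12): solve 13x + 28 ≡ 12 (mod 74), i.e. 13x ≡ 58 (mod 74).
Multiplying by 13⁻¹ = 57 gives x ≡ 57·58 = 3306 = 44·74 + 50 ≡ 50 (mod 74).
Check: g(50) = 13·50 + 28 = 678 = 9·74 + 12 ≡ 12 (mod 74).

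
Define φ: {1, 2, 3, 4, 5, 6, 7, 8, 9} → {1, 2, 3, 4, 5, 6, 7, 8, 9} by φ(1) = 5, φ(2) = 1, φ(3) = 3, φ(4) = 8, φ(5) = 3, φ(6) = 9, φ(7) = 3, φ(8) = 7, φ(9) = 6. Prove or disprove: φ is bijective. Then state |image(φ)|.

7

φ(3) = 3 = φ(5) with 3 ≠ 5, so φ is not injective, hence not bijective.
The image of φ is {1, 3, 5, 6, 7, 8, 9}, which has 7 elements.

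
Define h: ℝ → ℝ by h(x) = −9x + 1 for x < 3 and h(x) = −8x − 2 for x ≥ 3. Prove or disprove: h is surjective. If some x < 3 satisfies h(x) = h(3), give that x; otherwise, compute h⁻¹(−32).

Both pieces are strictly decreasing (slopes −9 and −8), so each is injective on its own interval.
The left piece maps (−∞, 3) onto (−26, ∞); the right piece maps [3, ∞) onto (−∞, −26].
These images together cover ℝ, so h is surjective.
Because the two images are disjoint, no x < 3 has h(x) = h(3), so we compute h⁻¹(−32): −32 lies in (−∞, −26], so solve −8x − 2 = −32: x = (−32 + 2)/(−8) = 15/4.

15/4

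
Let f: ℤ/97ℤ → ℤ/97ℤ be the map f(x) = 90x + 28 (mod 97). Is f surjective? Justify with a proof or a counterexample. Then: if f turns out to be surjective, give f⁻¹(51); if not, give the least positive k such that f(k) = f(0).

66

Since gcd(90, 97) = 1, 90 is invertible modulo 97. Euclid's algorithm: 97 = 1·90 + 7, 90 = 12·7 + 6, 7 = 1·6 + 1; back-substituting gives 1 = 83·90 − 77·97, so 90⁻¹ ≡ 83 (mod 97).
Then y ↦ 83(y − 28) is a two-sided inverse to f, so every y ∈ ℤ/97ℤ has a preimage.
Hence f is surjective.
Since f is surjective, we compute f⁻¹(51): solve 90x + 28 ≡ 51 (mod 97), i.e. 90x ≡ 23 (mod 97).
Multiplying by 90⁻¹ = 83 gives x ≡ 83·23 = 1909 = 19·97 + 66 ≡ 66 (mod 97).
Check: f(66) = 90·66 + 28 = 5968 = 61·97 + 51 ≡ 51 (mod 97).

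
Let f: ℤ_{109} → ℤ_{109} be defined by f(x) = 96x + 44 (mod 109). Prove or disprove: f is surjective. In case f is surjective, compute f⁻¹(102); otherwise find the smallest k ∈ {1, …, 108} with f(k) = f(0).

71

Since gcd(96, 109) = 1, 96 is invertible modulo 109. Euclid's algorithm: 109 = 1·96 + 13, 96 = 7·13 + 5, 13 = 2·5 + 3, 5 = 1·3 + 2, 3 = 1·2 + 1; back-substituting gives 1 = 67·96 − 59·109, so 96⁻¹ ≡ 67 (mod 109).
For any y ∈ ℤ_{109}, x = 67(y − 44) mod 109 satisfies f(x) = 96·67(y − 44) + 44 ≡ y (since 96·67 ≡ 1 mod 109). So every y has a preimage.
Thus f is surjective.
Since f is surjective, we find f⁻¹(102): we need 96x ≡ 102 − 44 ≡ 58 (mod 109). Using 96⁻¹ = 67: x ≡ 67·58 = 3886 = 35·109 + 71, so x = 71.
Check: f(71) = 96·71 + 44 = 6860 = 62·109 + 102 ≡ 102 (mod 109).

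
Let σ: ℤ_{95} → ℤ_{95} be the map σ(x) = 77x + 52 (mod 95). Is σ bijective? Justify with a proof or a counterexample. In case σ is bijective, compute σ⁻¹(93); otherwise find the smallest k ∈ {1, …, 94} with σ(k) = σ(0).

3

By definition, σ is injective when σ(x_1) = σ(x_2) forces x_1 = x_2.
Suppose σ(x_1) = σ(x_2) in ℤ_{95}. Then 77x_1 + 52 ≡ 77x_2 + 52 (mod 95), so 77(x_1 − x_2) ≡ 0 (mod 95).
Since gcd(77, 95) = 1, 77 is invertible modulo 95, hence x_1 − x_2 ≡ 0 (mod 95), i.e. x_1 = x_2.
We now compute 77⁻¹ mod 95 explicitly. Euclid's algorithm: 95 = 1·77 + 18, 77 = 4·18 + 5, 18 = 3·5 + 3, 5 = 1·3 + 2, 3 = 1·2 + 1; back-substituting gives 1 = 58·77 − 47·95, so 77⁻¹ ≡ 58 (mod 95).
Then y ↦ 58(y − 52) is a two-sided inverse to σ, so every y ∈ ℤ_{95} has a preimage.
So σ is bijective.
Since σ is bijective, we find σ⁻¹(93): we need 77x ≡ 93 − 52 ≡ 41 (mod 95). Using 77⁻¹ = 58: x ≡ 58·41 = 2378 = 25·95 + 3, so x = 3.
Check: σ(3) = 77·3 + 52 = 283 = 2·95 + 93 ≡ 93 (mod 95).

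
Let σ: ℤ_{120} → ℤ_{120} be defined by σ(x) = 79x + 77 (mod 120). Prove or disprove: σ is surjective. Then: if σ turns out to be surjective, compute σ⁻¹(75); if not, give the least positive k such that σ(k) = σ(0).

82

Since gcd(79, 120) = 1, 79 is invertible modulo 120. Euclid's algorithm: 120 = 1·79 + 41, 79 = 1·41 + 38, 41 = 1·38 + 3, 38 = 12·3 + 2, 3 = 1·2 + 1; back-substituting gives 1 = 79·79 − 52·120, so 79⁻¹ ≡ 79 (mod 120).
Then y ↦ 79(y − 77) is a two-sided inverse to σ, so every y ∈ ℤ_{120} has a preimage.
Therefore σ is surjective.
Since σ is surjective, we compute σ⁻¹(75): solve 79x + 77 ≡ 75 (mod 120), i.e. 79x ≡ 118 (mod 120).
Multiplying by 79⁻¹ = 79 gives x ≡ 79·118 = 9322 = 77·120 + 82 ≡ 82 (mod 120).
Check: σ(82) = 79·82 + 77 = 6555 = 54·120 + 75 ≡ 75 (mod 120).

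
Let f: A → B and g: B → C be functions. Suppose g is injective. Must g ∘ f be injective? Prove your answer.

No. Take A = {0, 1}, B = C = {0, 1, 2, 3}, f(0) = f(1) = 0, and g = identity (injective).
Then (g ∘ f)(0) = (g ∘ f)(1) = 0 with 0 ≠ 1, so g ∘ f is not injective.

not injective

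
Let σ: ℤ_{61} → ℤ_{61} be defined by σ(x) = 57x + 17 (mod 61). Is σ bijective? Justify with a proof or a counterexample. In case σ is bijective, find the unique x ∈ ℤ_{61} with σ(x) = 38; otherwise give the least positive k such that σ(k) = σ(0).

10

By definition, σ is injective if σ(s) = σ(t) implies s = t.
Suppose σ(s) = σ(t) in ℤ_{61}. Then 57s + 17 ≡ 57t + 17 (mod 61), hence 57(s − t) ≡ 0 (mod 61).
Since gcd(57, 61) = 1, 57 is invertible modulo 61, therefore s − t ≡ 0 (mod 61), i.e. s = t.
We now compute 57⁻¹ mod 61 explicitly. Euclid's algorithm: 61 = 1·57 + 4, 57 = 14·4 + 1; back-substituting gives 1 = 15·57 − 14·61, so 57⁻¹ ≡ 15 (mod 61).
Then y ↦ 15(y − 17) is a two-sided inverse to σ, so every y ∈ ℤ_{61} has a preimage.
So σ is bijective.
Since σ is bijective, we compute σ⁻¹(38): solve 57x + 17 ≡ 38 (mod 61), i.e. 57x ≡ 21 (mod 61).
Multiplying by 57⁻¹ = 15 gives x ≡ 15·21 = 315 = 5·61 + 10 ≡ 10 (mod 61).
Check: σ(10) = 57·10 + 17 = 587 = 9·61 + 38 ≡ 38 (mod 61).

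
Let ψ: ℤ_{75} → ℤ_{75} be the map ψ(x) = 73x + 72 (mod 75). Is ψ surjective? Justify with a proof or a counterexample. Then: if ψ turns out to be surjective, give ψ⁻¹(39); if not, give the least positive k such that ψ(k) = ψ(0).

Since gcd(73, 75) = 1, 73 is invertible modulo 75. Euclid's algorithm: 75 = 1·73 + 2, 73 = 36·2 + 1; back-substituting gives 1 = 37·73 − 36·75, so 73⁻¹ ≡ 37 (mod 75).
For any y ∈ ℤ_{75}, x = 37(y − 72) mod 75 satisfies ψ(x) = 73·37(y − 72) + 72 ≡ y (since 73·37 ≡ 1 mod 75). So every y has a preimage.
Hence ψ is surjective.
Since ψ is surjective, we find ψ⁻¹(39): we need 73x ≡ 39 − 72 ≡ 42 (mod 75). Using 73⁻¹ = 37: x ≡ 37·42 = 1554 = 20·75 + 54, so x = 54.
Check: ψ(54) = 73·54 + 72 = 4014 = 53·75 + 39 ≡ 39 (mod 75).

54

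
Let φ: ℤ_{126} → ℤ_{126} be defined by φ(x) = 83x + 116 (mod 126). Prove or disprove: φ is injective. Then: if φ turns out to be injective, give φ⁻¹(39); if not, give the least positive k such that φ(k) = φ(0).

Suppose φ(x_1) = φ(x_2) in ℤ_{126}. Then 83x_1 + 116 ≡ 83x_2 + 116 (mod 126), thus 83(x_1 − x_2) ≡ 0 (mod 126).
Since gcd(83, 126) = 1, 83 is invertible modulo 126, hence x_1 − x_2 ≡ 0 (mod 126), i.e. x_1 = x_2.
So φ is injective.
We now compute 83⁻¹ mod 126 explicitly. Euclid's algorithm: 126 = 1·83 + 43, 83 = 1·43 + 40, 43 = 1·40 + 3, 40 = 13·3 + 1; back-substituting gives 1 = 41·83 − 27·126, so 83⁻¹ ≡ 41 (mod 126).
Since φ is injective, we find φ⁻¹(39): we need 83x ≡ 39 − 116 ≡ 49 (mod 126). Using 83⁻¹ = 41: x ≡ 41·49 = 2009 = 15·126 + 119, so x = 119.
Check: φ(119) = 83·119 + 116 = 9993 = 79·126 + 39 ≡ 39 (mod 126).

119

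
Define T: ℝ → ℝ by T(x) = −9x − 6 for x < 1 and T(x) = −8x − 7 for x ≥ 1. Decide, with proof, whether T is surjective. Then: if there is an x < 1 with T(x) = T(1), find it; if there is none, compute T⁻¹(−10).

Both pieces are strictly decreasing (slopes −9 and −8), so each is injective on its own interval.
The left piece maps (−∞, 1) onto (−15, ∞); the right piece maps [1, ∞) onto (−∞, −15].
These images together cover ℝ, so T is surjective.
Because the two images are disjoint, no x < 1 has T(x) = T(1), so we compute T⁻¹(−10): −10 lies in (−15, ∞), so solve −9x − 6 = −10: x = (−10 + 6)/(−9) = 4/9.

4/9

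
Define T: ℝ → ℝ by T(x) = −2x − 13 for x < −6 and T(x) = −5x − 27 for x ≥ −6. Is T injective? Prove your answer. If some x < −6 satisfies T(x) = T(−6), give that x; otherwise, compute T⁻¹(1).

Both pieces are strictly decreasing (slopes −2 and −5), so each is injective on its own interval.
The left piece maps (−∞, −6) onto (−1, ∞); the right piece maps [−6, ∞) onto (−∞, 3].
These images overlap. In particular T(−6) = 3 (right piece), and solving −2x − 13 = 3 on the left piece gives x = −8 < −6.
So T(−8) = T(−6) with −8 ≠ −6, and T is not injective. This x = −8 is the requested value below −6.

-8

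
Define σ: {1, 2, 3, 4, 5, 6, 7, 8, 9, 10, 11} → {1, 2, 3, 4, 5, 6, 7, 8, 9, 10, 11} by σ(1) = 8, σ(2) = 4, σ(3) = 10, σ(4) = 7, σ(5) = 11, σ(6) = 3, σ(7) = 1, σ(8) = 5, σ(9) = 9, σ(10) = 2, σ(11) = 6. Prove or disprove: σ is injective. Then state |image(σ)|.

The values σ(1), …, σ(11) are 8, 4, 10, 7, 11, 3, 1, 5, 9, 2, 6 — all distinct.
So σ(x_1) = σ(x_2) only when x_1 = x_2, and σ is injective.
The image of σ is {1, 2, 3, 4, 5, 6, 7, 8, 9, 10, 11}, which has 11 elements.

11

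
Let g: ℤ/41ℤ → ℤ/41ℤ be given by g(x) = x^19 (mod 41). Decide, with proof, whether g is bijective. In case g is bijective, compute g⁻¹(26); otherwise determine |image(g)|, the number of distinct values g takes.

11

Since 41 is prime, the nonzero elements of ℤ/41ℤ form a cyclic group of order 40.
As gcd(19, 40) = 1, raising to the 19th power is a bijection on this group: if s^19 ≡ t^19 then (st^{−1})^19 = 1, and the only element of order dividing gcd(19, 40) = 1 is 1, so s = t.
With g(0) = 0 this makes g injective on all of ℤ/41ℤ, hence bijective (finite equal-size domain and codomain). In particular g is bijective.
Since g is bijective, we find the preimage of 26. The inverse of x ↦ x^19 on (ℤ/41ℤ)^× is x ↦ x^19, because 19·19 = 361 = 9·40 + 1 ≡ 1 (mod 40) and x^{40} = 1 for x ≠ 0 (Fermat). So g⁻¹(26) = 26^19 mod 41.
Repeated squaring mod 41: 26^1 ≡ 26, 26^2 ≡ 26² = 676 ≡ 20, 26^4 ≡ 20² = 400 ≡ 31, 26^8 ≡ 31² = 961 ≡ 18, 26^16 ≡ 18² = 324 ≡ 37. Since 19 = 16 + 2 + 1, 26^19 ≡ 37·20·26: 37·20 = 740 ≡ 2, then 2·26 = 52 ≡ 11. So 26^19 ≡ 11 (mod 41).
Hence g⁻¹(26) = 11.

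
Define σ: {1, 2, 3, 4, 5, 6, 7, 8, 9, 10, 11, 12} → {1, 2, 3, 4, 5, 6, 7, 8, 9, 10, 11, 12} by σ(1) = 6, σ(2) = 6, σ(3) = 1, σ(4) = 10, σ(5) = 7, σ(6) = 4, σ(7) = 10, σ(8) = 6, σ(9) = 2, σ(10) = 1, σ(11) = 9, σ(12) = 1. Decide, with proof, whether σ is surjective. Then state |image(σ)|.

7

No element maps to 3, so σ is not surjective.
The image of σ is {1, 2, 4, 6, 7, 9, 10}, which has 7 elements.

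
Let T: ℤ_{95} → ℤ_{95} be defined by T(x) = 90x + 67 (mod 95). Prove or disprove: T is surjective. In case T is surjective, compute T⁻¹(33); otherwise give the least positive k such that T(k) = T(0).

Since gcd(90, 95) = 5, we have 90x ≡ 0 (mod 5) for all x, so T(x) ≡ 2 (mod 5).
But 0 ≢ 2 (mod 5), so 0 ∈ ℤ_{95} has no preimage. Hence T is not surjective.
Since T is not surjective, we find the least positive k with T(k) = T(0): this means 90k ≡ 0 (mod 95), i.e. 95 ∣ 90k. Since gcd(90, 95) = 5, dividing through by 5 this holds exactly when 19 ∣ 18k, and as gcd(18, 19) = 1, exactly when 19 ∣ k.
The smallest positive such k is 19.

19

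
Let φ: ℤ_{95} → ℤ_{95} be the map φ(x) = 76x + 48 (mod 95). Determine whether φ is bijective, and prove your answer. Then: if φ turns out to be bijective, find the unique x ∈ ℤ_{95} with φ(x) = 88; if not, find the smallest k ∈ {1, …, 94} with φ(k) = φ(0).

We have gcd(76, 95) = 19 > 1. Taking u = 0 and v = 5: φ(0) = 48 and φ(5) = 76·5 + 48 = 428 ≡ 48 (mod 95).
So φ(0) = φ(5) while 0 ≠ 5, so φ is not injective, hence not bijective.
Since φ is not bijective, we find the least positive k with φ(k) = φ(0): this means 76k ≡ 0 (mod 95), i.e. 95 ∣ 76k. Since gcd(76, 95) = 19, dividing through by 19 this holds exactly when 5 ∣ 4k, and as gcd(4, 5) = 1, exactly when 5 ∣ k.
The smallest positive such k is 5.

5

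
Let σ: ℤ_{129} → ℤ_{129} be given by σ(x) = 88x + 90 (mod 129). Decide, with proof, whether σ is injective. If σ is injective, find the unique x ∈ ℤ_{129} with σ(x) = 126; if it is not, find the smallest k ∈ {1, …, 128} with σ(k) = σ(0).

18

If σ(a) = σ(b), then 88a ≡ 88b (mod 129). Because gcd(88, 129) = 1, we may cancel 88 to get a ≡ b (mod 129).
Thus σ is injective.
We now compute 88⁻¹ mod 129 explicitly. Euclid's algorithm: 129 = 1·88 + 41, 88 = 2·41 + 6, 41 = 6·6 + 5, 6 = 1·5 + 1; back-substituting gives 1 = 22·88 − 15·129, so 88⁻¹ ≡ 22 (mod 129).
Since σ is injective, we find σ⁻¹(126): we need 88x ≡ 126 − 90 ≡ 36 (mod 129). Using 88⁻¹ = 22: x ≡ 22·36 = 792 = 6·129 + 18, so x = 18.
Check: σ(18) = 88·18 + 90 = 1674 = 12·129 + 126 ≡ 126 (mod 129).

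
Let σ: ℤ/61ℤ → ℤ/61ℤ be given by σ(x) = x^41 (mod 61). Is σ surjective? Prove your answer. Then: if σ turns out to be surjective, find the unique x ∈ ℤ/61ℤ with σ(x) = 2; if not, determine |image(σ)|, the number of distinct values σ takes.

Since 61 is prime, the nonzero elements of ℤ/61ℤ form a cyclic group of order 60.
As gcd(41, 60) = 1, raising to the 41st power is a bijection on this group: if u^41 ≡ v^41 then (uv^{−1})^41 = 1, and the only element of order dividing gcd(41, 60) = 1 is 1, so u = v.
With σ(0) = 0 this makes σ injective on all of ℤ/61ℤ, hence bijective (finite equal-size domain and codomain). In particular σ is surjective.
Since σ is surjective, we find the preimage of 2. The inverse of x ↦ x^41 on (ℤ/61ℤ)^× is x ↦ x^41, because 41·41 = 1681 = 28·60 + 1 ≡ 1 (mod 60) and x^{60} = 1 for x ≠ 0 (Fermat). So σ⁻¹(2) = 2^41 mod 61.
Repeated squaring mod 61: 2^1 ≡ 2, 2^2 ≡ 2² = 4, 2^4 ≡ 4² = 16, 2^8 ≡ 16² = 256 ≡ 12, 2^16 ≡ 12² = 144 ≡ 22, 2^32 ≡ 22² = 484 ≡ 57. Since 41 = 32 + 8 + 1, 2^41 ≡ 57·12·2: 57·12 = 684 ≡ 13, then 13·2 = 26. So 2^41 ≡ 26 (mod 61).
Hence σ⁻¹(2) = 26.

26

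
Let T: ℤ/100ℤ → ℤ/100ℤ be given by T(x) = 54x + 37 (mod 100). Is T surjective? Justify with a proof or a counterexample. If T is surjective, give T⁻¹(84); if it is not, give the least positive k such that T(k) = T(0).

50

Since gcd(54, 100) = 2, we have 54x ≡ 0 (mod 2) for all x, so T(x) ≡ 1 (mod 2).
But 0 ≢ 1 (mod 2), so 0 ∈ ℤ/100ℤ has no preimage. Thus T is not surjective.
Since T is not surjective, we find the least positive k with T(k) = T(0): this means 54k ≡ 0 (mod 100), i.e. 100 ∣ 54k. Since gcd(54, 100) = 2, dividing through by 2 this holds exactly when 50 ∣ 27k, and as gcd(27, 50) = 1, exactly when 50 ∣ k.
The smallest positive such k is 50.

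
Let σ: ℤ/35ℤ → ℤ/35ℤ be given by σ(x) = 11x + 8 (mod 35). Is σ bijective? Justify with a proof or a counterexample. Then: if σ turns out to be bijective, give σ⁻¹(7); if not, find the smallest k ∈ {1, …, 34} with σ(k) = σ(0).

Recall: σ is injective when σ(x_1) = σ(x_2) forces x_1 = x_2.
Suppose σ(x_1) = σ(x_2) in ℤ/35ℤ. Then 11x_1 + 8 ≡ 11x_2 + 8 (mod 35), therefore 11(x_1 − x_2) ≡ 0 (mod 35).
Since gcd(11, 35) = 1, 11 is invertible modulo 35, hence x_1 − x_2 ≡ 0 (mod 35), i.e. x_1 = x_2.
We now compute 11⁻¹ mod 35 explicitly. Euclid's algorithm: 35 = 3·11 + 2, 11 = 5·2 + 1; back-substituting gives 1 = 16·11 − 5·35, so 11⁻¹ ≡ 16 (mod 35).
For any y ∈ ℤ/35ℤ, x = 16(y − 8) mod 35 satisfies σ(x) = 11·16(y − 8) + 8 ≡ y (since 11·16 ≡ 1 mod 35). So every y has a preimage.
So σ is bijective.
Since σ is bijective, we compute σ⁻¹(7): solve 11x + 8 ≡ 7 (mod 35), i.e. 11x ≡ 34 (mod 35).
Multiplying by 11⁻¹ = 16 gives x ≡ 16·34 = 544 = 15·35 + 19 ≡ 19 (mod 35).
Check: σ(19) = 11·19 + 8 = 217 = 6·35 + 7 ≡ 7 (mod 35).

19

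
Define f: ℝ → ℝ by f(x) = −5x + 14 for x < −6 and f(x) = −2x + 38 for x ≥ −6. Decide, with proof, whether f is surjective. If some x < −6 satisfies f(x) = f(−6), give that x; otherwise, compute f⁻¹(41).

Both pieces are strictly decreasing (slopes −5 and −2), so each is injective on its own interval.
The left piece maps (−∞, −6) onto (44, ∞); the right piece maps [−6, ∞) onto (−∞, 50].
The union (44, ∞) ∪ (−∞, 50] covers ℝ, so f is surjective.
For the follow-up: the images overlap, so an x < −6 with f(x) = f(−6) exists. f(−6) = 50; solving −5x + 14 = 50 for x < −6 gives x = (50 − 14)/(−5) = −36/5.

-36/5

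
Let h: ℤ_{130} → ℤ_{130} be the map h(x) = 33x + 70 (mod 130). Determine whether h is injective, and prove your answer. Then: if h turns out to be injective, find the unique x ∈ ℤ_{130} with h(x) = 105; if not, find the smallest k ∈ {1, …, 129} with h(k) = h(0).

Suppose h(s) = h(t) in ℤ_{130}. Then 33s + 70 ≡ 33t + 70 (mod 130), hence 33(s − t) ≡ 0 (mod 130).
Since gcd(33, 130) = 1, 33 is invertible modulo 130, thus s − t ≡ 0 (mod 130), i.e. s = t.
Therefore h is injective.
We now compute 33⁻¹ mod 130 explicitly. Euclid's algorithm: 130 = 3·33 + 31, 33 = 1·31 + 2, 31 = 15·2 + 1; back-substituting gives 1 = 67·33 − 17·130, so 33⁻¹ ≡ 67 (mod 130).
Since h is injective, we find h⁻¹(105): we need 33x ≡ 105 − 70 ≡ 35 (mod 130). Using 33⁻¹ = 67: x ≡ 67·35 = 2345 = 18·130 + 5, so x = 5.
Check: h(5) = 33·5 + 70 = 235 = 1·130 + 105 ≡ 105 (mod 130).

5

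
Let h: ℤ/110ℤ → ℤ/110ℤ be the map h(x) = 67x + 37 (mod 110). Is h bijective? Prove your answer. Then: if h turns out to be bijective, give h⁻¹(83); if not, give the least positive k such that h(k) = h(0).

Recall: h is injective if h(u) = h(v) implies u = v.
If h(u) = h(v), then 67u ≡ 67v (mod 110). Because gcd(67, 110) = 1, we may cancel 67 to get u ≡ v (mod 110).
We now compute 67⁻¹ mod 110 explicitly. Euclid's algorithm: 110 = 1·67 + 43, 67 = 1·43 + 24, 43 = 1·24 + 19, 24 = 1·19 + 5, 19 = 3·5 + 4, 5 = 1·4 + 1; back-substituting gives 1 = 23·67 − 14·110, so 67⁻¹ ≡ 23 (mod 110).
Then y ↦ 23(y − 37) is a two-sided inverse to h, so every y ∈ ℤ/110ℤ has a preimage.
So h is bijective.
Since h is bijective, we find h⁻¹(83): we need 67x ≡ 83 − 37 ≡ 46 (mod 110). Using 67⁻¹ = 23: x ≡ 23·46 = 1058 = 9·110 + 68, so x = 68.
Check: h(68) = 67·68 + 37 = 4593 = 41·110 + 83 ≡ 83 (mod 110).

68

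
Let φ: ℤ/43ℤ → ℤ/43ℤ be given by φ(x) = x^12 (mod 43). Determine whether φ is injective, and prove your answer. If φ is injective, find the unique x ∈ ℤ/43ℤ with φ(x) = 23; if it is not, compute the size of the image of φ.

8

φ(1) = 1^12 = 1.
φ(6): Repeated squaring mod 43: 6^1 ≡ 6, 6^2 ≡ 6² = 36, 6^4 ≡ 36² = 1296 ≡ 6, 6^8 ≡ 6² = 36. Since 12 = 8 + 4, 6^12 ≡ 36·6: 36·6 = 216 ≡ 1. So 6^12 ≡ 1 (mod 43).
So φ(1) = φ(6) = 1 while 1 ≠ 6, therefore φ is not injective.
Since φ is not injective, we determine |image(φ)|. Computing x^12 mod 43 for each x (by repeated squaring, reducing mod 43 at every step), the values φ(0), φ(1), …, φ(42) are: 0, 1, 11, 4, 35, 41, 1, 1, 41, 16, 21, 16, 11, 41, 11, 35, 21, 21, 4, 35, 16, 4, 4, 16, 35, 4, 21, 21, 35, 11, 41, 11, 16, 21, 16, 41, 1, 1, 41, 35, 4, 11, 1.
The distinct values are {0, 1, 4, 11, 16, 21, 35, 41}; there are 8 of them.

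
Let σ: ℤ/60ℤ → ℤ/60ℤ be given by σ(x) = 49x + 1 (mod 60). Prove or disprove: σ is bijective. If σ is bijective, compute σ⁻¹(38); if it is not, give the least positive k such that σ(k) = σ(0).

13

If σ(s) = σ(t), then 49s ≡ 49t (mod 60). Because gcd(49, 60) = 1, we may cancel 49 to get s ≡ t (mod 60).
We now compute 49⁻¹ mod 60 explicitly. Euclid's algorithm: 60 = 1·49 + 11, 49 = 4·11 + 5, 11 = 2·5 + 1; back-substituting gives 1 = 49·49 − 40·60, so 49⁻¹ ≡ 49 (mod 60).
For any y ∈ ℤ/60ℤ, x = 49(y − 1) mod 60 satisfies σ(x) = 49·49(y − 1) + 1 ≡ y (since 49·49 ≡ 1 mod 60). So every y has a preimage.
So σ is bijective.
Since σ is bijective, we find σ⁻¹(38): we need 49x ≡ 38 − 1 ≡ 37 (mod 60). Using 49⁻¹ = 49: x ≡ 49·37 = 1813 = 30·60 + 13, so x = 13.
Check: σ(13) = 49·13 + 1 = 638 = 10·60 + 38 ≡ 38 (mod 60).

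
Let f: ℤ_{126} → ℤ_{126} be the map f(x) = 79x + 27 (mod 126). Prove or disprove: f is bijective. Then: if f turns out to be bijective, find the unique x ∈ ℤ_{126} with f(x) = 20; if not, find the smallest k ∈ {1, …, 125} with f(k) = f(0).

Suppose f(s) = f(t) in ℤ_{126}. Then 79s + 27 ≡ 79t + 27 (mod 126), hence 79(s − t) ≡ 0 (mod 126).
Since gcd(79, 126) = 1, 79 is invertible modulo 126, so s − t ≡ 0 (mod 126), i.e. s = t.
We now compute 79⁻¹ mod 126 explicitly. Euclid's algorithm: 126 = 1·79 + 47, 79 = 1·47 + 32, 47 = 1·32 + 15, 32 = 2·15 + 2, 15 = 7·2 + 1; back-substituting gives 1 = 67·79 − 42·126, so 79⁻¹ ≡ 67 (mod 126).
Then y ↦ 67(y − 27) is a two-sided inverse to f, so every y ∈ ℤ_{126} has a preimage.
So f is bijective.
Since f is bijective, we find f⁻¹(20): we need 79x ≡ 20 − 27 ≡ 119 (mod 126). Using 79⁻¹ = 67: x ≡ 67·119 = 7973 = 63·126 + 35, so x = 35.
Check: f(35) = 79·35 + 27 = 2792 = 22·126 + 20 ≡ 20 (mod 126).

35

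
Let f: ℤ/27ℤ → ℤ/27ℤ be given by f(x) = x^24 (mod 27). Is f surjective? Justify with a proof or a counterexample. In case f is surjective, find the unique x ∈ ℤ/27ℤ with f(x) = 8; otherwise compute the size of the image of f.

f(0) = 0^24 = 0.
f(3): Repeated squaring mod 27: 3^1 ≡ 3, 3^2 ≡ 3² = 9, 3^4 ≡ 9² = 81 ≡ 0, 3^8 ≡ 0² = 0, 3^16 ≡ 0² = 0. Since 24 = 16 + 8, 3^24 ≡ 0·0: 0·0 = 0. So 3^24 ≡ 0 (mod 27).
So f(0) = f(3) = 0 while 0 ≠ 3, so f is not injective.
A non-injective map from the 27-element set ℤ/27ℤ to itself takes at most 26 distinct values, so it cannot be surjective. Hence f is not surjective.
Since f is not surjective, we determine |image(f)|. Computing x^24 mod 27 for each x (by repeated squaring, reducing mod 27 at every step), the values f(0), f(1), …, f(26) are: 0, 1, 10, 0, 19, 19, 0, 10, 1, 0, 1, 10, 0, 19, 19, 0, 10, 1, 0, 1, 10, 0, 19, 19, 0, 10, 1.
The distinct values are {0, 1, 10, 19}; there are 4 of them.

4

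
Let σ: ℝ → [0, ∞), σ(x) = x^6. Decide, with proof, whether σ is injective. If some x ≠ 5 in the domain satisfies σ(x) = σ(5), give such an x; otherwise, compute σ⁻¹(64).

-5

σ(5) = 15625 = (−5)^6 = σ(−5) (since 6 is even), with 5 ≠ −5. So σ is not injective.
For the follow-up, such an x exists: taking x = −5 ∈ ℝ gives σ(−5) = 15625 = σ(5) with −5 ≠ 5.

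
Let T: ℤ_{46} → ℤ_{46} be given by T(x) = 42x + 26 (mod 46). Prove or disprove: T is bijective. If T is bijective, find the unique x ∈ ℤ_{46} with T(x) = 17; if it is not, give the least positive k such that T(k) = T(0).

23

By definition, T is injective when T(s) = T(t) forces s = t.
We have gcd(42, 46) = 2 > 1. Taking s = 0 and t = 23: T(0) = 26 and T(23) = 42·23 + 26 = 992 ≡ 26 (mod 46).
So T(0) = T(23) while 0 ≠ 23, thus T is not injective, hence not bijective.
Since T is not bijective, we find the least positive k with T(k) = T(0): this means 42k ≡ 0 (mod 46), i.e. 46 ∣ 42k. Since gcd(42, 46) = 2, dividing through by 2 this holds exactly when 23 ∣ 21k, and as gcd(21, 23) = 1, exactly when 23 ∣ k.
The smallest positive such k is 23.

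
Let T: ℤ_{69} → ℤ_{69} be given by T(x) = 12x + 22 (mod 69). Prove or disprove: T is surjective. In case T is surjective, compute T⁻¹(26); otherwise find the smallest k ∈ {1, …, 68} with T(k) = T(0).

23

Recall: surjectivity means every element of the codomain has a preimage under T.
Since gcd(12, 69) = 3, we have 12x ≡ 0 (mod 3) for all x, so T(x) ≡ 1 (mod 3).
But 0 ≢ 1 (mod 3), so 0 ∈ ℤ_{69} has no preimage. Therefore T is not surjective.
Since T is not surjective, we find the least positive k with T(k) = T(0): this means 12k ≡ 0 (mod 69), i.e. 69 ∣ 12k. Since gcd(12, 69) = 3, dividing through by 3 this holds exactly when 23 ∣ 4k, and as gcd(4, 23) = 1, exactly when 23 ∣ k.
The smallest positive such k is 23.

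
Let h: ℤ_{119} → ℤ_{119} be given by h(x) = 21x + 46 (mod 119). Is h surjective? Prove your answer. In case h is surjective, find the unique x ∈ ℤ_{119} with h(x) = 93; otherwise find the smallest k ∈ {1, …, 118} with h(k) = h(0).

By definition, h is surjective if every y in the codomain equals h(x) for some x in the domain.
Since gcd(21, 119) = 7, we have 21x ≡ 0 (mod 7) for all x, so h(x) ≡ 4 (mod 7).
But 0 ≢ 4 (mod 7), so 0 ∈ ℤ_{119} has no preimage. So h is not surjective.
Since h is not surjective, we find the least positive k with h(k) = h(0): this means 21k ≡ 0 (mod 119), i.e. 119 ∣ 21k. Since gcd(21, 119) = 7, dividing through by 7 this holds exactly when 17 ∣ 3k, and as gcd(3, 17) = 1, exactly when 17 ∣ k.
The smallest positive such k is 17.

17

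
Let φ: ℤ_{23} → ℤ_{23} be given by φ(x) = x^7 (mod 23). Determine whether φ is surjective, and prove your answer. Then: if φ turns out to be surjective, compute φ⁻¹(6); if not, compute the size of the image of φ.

18

Since 23 is prime, the nonzero elements of ℤ_{23} form a cyclic group of order 22.
As gcd(7, 22) = 1, raising to the 7th power is a bijection on this group: if u^7 ≡ v^7 then (uv^{−1})^7 = 1, and the only element of order dividing gcd(7, 22) = 1 is 1, so u = v.
With φ(0) = 0 this makes φ injective on all of ℤ_{23}, hence bijective (finite equal-size domain and codomain). In particular φ is surjective.
Since φ is surjective, we find the preimage of 6. The inverse of x ↦ x^7 on (ℤ_{23})^× is x ↦ x^19, because 7·19 = 133 = 6·22 + 1 ≡ 1 (mod 22) and x^{22} = 1 for x ≠ 0 (Fermat). So φ⁻¹(6) = 6^19 mod 23.
Repeated squaring mod 23: 6^1 ≡ 6, 6^2 ≡ 6² = 36 ≡ 13, 6^4 ≡ 13² = 169 ≡ 8, 6^8 ≡ 8² = 64 ≡ 18, 6^16 ≡ 18² = 324 ≡ 2. Since 19 = 16 + 2 + 1, 6^19 ≡ 2·13·6: 2·13 = 26 ≡ 3, then 3·6 = 18. So 6^19 ≡ 18 (mod 23).
Hence φ⁻¹(6) = 18.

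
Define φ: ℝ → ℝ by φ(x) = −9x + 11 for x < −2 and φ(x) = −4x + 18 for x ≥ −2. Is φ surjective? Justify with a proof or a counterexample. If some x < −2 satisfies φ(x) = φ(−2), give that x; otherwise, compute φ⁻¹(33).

Both pieces are strictly decreasing (slopes −9 and −4), so each is injective on its own interval.
The left piece maps (−∞, −2) onto (29, ∞); the right piece maps [−2, ∞) onto (−∞, 26].
The union (29, ∞) ∪ (−∞, 26] omits the interval between 29 and 26; in particular 29 has no preimage. So φ is not surjective.
Because the two images are disjoint, no x < −2 has φ(x) = φ(−2), so we compute φ⁻¹(33): 33 lies in (29, ∞), so solve −9x + 11 = 33: x = (33 − 11)/(−9) = −22/9.

-22/9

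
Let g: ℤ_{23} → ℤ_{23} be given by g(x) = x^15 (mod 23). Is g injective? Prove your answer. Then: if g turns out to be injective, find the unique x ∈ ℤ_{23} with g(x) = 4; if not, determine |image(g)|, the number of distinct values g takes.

Since 23 is prime, the nonzero elements of ℤ_{23} form a cyclic group of order 22.
As gcd(15, 22) = 1, raising to the 15th power is a bijection on this group: if s^15 ≡ t^15 then (st^{−1})^15 = 1, and the only element of order dividing gcd(15, 22) = 1 is 1, so s = t.
With g(0) = 0 this makes g injective on all of ℤ_{23}, hence bijective (finite equal-size domain and codomain). In particular g is injective.
Since g is injective, we find the preimage of 4. The inverse of x ↦ x^15 on (ℤ_{23})^× is x ↦ x^3, because 15·3 = 45 = 2·22 + 1 ≡ 1 (mod 22) and x^{22} = 1 for x ≠ 0 (Fermat). So g⁻¹(4) = 4^3 mod 23.
Repeated squaring mod 23: 4^1 ≡ 4, 4^2 ≡ 4² = 16. Since 3 = 2 + 1, 4^3 ≡ 16·4: 16·4 = 64 ≡ 18. So 4^3 ≡ 18 (mod 23).
Hence g⁻¹(4) = 18.

18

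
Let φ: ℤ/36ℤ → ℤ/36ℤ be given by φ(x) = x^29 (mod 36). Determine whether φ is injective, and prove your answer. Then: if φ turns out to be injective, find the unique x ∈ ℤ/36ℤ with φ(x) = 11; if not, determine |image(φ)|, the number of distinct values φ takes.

21

φ(0) = 0^29 = 0.
φ(6): Repeated squaring mod 36: 6^1 ≡ 6, 6^2 ≡ 6² = 36 ≡ 0, 6^4 ≡ 0² = 0, 6^8 ≡ 0² = 0, 6^16 ≡ 0² = 0. Since 29 = 16 + 8 + 4 + 1, 6^29 ≡ 0·0·0·6: 0·0 = 0, then 0·0 = 0, then 0·6 = 0. So 6^29 ≡ 0 (mod 36).
So φ(0) = φ(6) = 0 while 0 ≠ 6, hence φ is not injective.
Since φ is not injective, we determine |image(φ)|. Computing x^29 mod 36 for each x (by repeated squaring, reducing mod 36 at every step), the values φ(0), φ(1), …, φ(35) are: 0, 1, 32, 27, 16, 29, 0, 31, 8, 9, 28, 23, 0, 25, 20, 27, 4, 17, 0, 19, 32, 9, 16, 11, 0, 13, 8, 27, 28, 5, 0, 7, 20, 9, 4, 35.
The distinct values are {0, 1, 4, 5, 7, 8, 9, 11, 13, 16, 17, 19, 20, 23, 25, 27, 28, 29, 31, 32, 35}; there are 21 of them.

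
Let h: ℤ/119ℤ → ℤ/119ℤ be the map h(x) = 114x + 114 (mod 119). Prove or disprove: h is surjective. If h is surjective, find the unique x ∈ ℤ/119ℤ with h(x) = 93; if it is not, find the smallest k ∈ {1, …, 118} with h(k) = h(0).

28

Since gcd(114, 119) = 1, 114 is invertible modulo 119. Euclid's algorithm: 119 = 1·114 + 5, 114 = 22·5 + 4, 5 = 1·4 + 1; back-substituting gives 1 = 95·114 − 91·119, so 114⁻¹ ≡ 95 (mod 119).
Then y ↦ 95(y − 114) is a two-sided inverse to h, so every y ∈ ℤ/119ℤ has a preimage.
Therefore h is surjective.
Since h is surjective, we find h⁻¹(93): we need 114x ≡ 93 − 114 ≡ 98 (mod 119). Using 114⁻¹ = 95: x ≡ 95·98 = 9310 = 78·119 + 28, so x = 28.
Check: h(28) = 114·28 + 114 = 3306 = 27·119 + 93 ≡ 93 (mod 119).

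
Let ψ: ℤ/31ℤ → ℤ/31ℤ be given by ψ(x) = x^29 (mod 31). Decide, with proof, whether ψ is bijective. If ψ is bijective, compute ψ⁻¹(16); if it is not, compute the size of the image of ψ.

Since 31 is prime, the nonzero elements of ℤ/31ℤ form a cyclic group of order 30.
As gcd(29, 30) = 1, raising to the 29th power is a bijection on this group: if a^29 ≡ b^29 then (ab^{−1})^29 = 1, and the only element of order dividing gcd(29, 30) = 1 is 1, so a = b.
With ψ(0) = 0 this makes ψ injective on all of ℤ/31ℤ, hence bijective (finite equal-size domain and codomain). In particular ψ is bijective.
Since ψ is bijective, we find the preimage of 16. The inverse of x ↦ x^29 on (ℤ/31ℤ)^× is x ↦ x^29, because 29·29 = 841 = 28·30 + 1 ≡ 1 (mod 30) and x^{30} = 1 for x ≠ 0 (Fermat). So ψ⁻¹(16) = 16^29 mod 31.
Repeated squaring mod 31: 16^1 ≡ 16, 16^2 ≡ 16² = 256 ≡ 8, 16^4 ≡ 8² = 64 ≡ 2, 16^8 ≡ 2² = 4, 16^16 ≡ 4² = 16. Since 29 = 16 + 8 + 4 + 1, 16^29 ≡ 16·4·2·16: 16·4 = 64 ≡ 2, then 2·2 = 4, then 4·16 = 64 ≡ 2. So 16^29 ≡ 2 (mod 31).
Hence ψ⁻¹(16) = 2.

2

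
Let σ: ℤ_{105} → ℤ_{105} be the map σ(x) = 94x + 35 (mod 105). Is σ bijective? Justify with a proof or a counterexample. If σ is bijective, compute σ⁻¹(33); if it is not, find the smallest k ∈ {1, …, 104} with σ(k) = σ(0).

67

If σ(x_1) = σ(x_2), then 94x_1 ≡ 94x_2 (mod 105). Because gcd(94, 105) = 1, we may cancel 94 to get x_1 ≡ x_2 (mod 105).
We now compute 94⁻¹ mod 105 explicitly. Euclid's algorithm: 105 = 1·94 + 11, 94 = 8·11 + 6, 11 = 1·6 + 5, 6 = 1·5 + 1; back-substituting gives 1 = 19·94 − 17·105, so 94⁻¹ ≡ 19 (mod 105).
Then y ↦ 19(y − 35) is a two-sided inverse to σ, so every y ∈ ℤ_{105} has a preimage.
So σ is bijective.
Since σ is bijective, we compute σ⁻¹(33): solve 94x + 35 ≡ 33 (mod 105), i.e. 94x ≡ 103 (mod 105).
Multiplying by 94⁻¹ = 19 gives x ≡ 19·103 = 1957 = 18·105 + 67 ≡ 67 (mod 105).
Check: σ(67) = 94·67 + 35 = 6333 = 60·105 + 33 ≡ 33 (mod 105).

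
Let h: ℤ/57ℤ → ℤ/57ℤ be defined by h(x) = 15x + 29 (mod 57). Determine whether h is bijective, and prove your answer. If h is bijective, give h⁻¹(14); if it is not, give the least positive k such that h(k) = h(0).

19

We have gcd(15, 57) = 3 > 1. Taking s = 0 and t = 19: h(0) = 29 and h(19) = 15·19 + 29 = 314 ≡ 29 (mod 57).
So h(0) = h(19) while 0 ≠ 19, thus h is not injective, hence not bijective.
Since h is not bijective, we find the least positive k with h(k) = h(0): this means 15k ≡ 0 (mod 57), i.e. 57 ∣ 15k. Since gcd(15, 57) = 3, dividing through by 3 this holds exactly when 19 ∣ 5k, and as gcd(5, 19) = 1, exactly when 19 ∣ k.
The smallest positive such k is 19.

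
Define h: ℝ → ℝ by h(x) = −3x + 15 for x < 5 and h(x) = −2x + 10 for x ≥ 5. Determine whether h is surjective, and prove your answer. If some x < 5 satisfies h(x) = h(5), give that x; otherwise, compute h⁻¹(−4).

Both pieces are strictly decreasing (slopes −3 and −2), so each is injective on its own interval.
The left piece maps (−∞, 5) onto (0, ∞); the right piece maps [5, ∞) onto (−∞, 0].
These images together cover ℝ, so h is surjective.
Because the two images are disjoint, no x < 5 has h(x) = h(5), so we compute h⁻¹(−4): −4 lies in (−∞, 0], so solve −2x + 10 = −4: x = (−4 − 10)/(−2) = 7.

7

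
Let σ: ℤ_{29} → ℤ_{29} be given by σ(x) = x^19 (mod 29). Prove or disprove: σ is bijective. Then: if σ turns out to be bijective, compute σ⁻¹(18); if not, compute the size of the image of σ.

Since 29 is prime, the nonzero elements of ℤ_{29} form a cyclic group of order 28.
As gcd(19, 28) = 1, raising to the 19th power is a bijection on this group: if s^19 ≡ t^19 then (st^{−1})^19 = 1, and the only element of order dividing gcd(19, 28) = 1 is 1, so s = t.
With σ(0) = 0 this makes σ injective on all of ℤ_{29}, hence bijective (finite equal-size domain and codomain). In particular σ is bijective.
Since σ is bijective, we find the preimage of 18. The inverse of x ↦ x^19 on (ℤ_{29})^× is x ↦ x^3, because 19·3 = 57 = 2·28 + 1 ≡ 1 (mod 28) and x^{28} = 1 for x ≠ 0 (Fermat). So σ⁻¹(18) = 18^3 mod 29.
Repeated squaring mod 29: 18^1 ≡ 18, 18^2 ≡ 18² = 324 ≡ 5. Since 3 = 2 + 1, 18^3 ≡ 5·18: 5·18 = 90 ≡ 3. So 18^3 ≡ 3 (mod 29).
Hence σ⁻¹(18) = 3.

3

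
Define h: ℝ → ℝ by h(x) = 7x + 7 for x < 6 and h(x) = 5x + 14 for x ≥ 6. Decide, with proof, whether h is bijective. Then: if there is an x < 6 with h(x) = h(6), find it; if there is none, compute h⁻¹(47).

Both pieces are strictly increasing (slopes 7 and 5), so each is injective on its own interval.
The left piece maps (−∞, 6) onto (−∞, 49); the right piece maps [6, ∞) onto [44, ∞).
These images overlap. In particular h(6) = 44 (right piece), and solving 7x + 7 = 44 on the left piece gives x = 37/7 < 6.
So h(37/7) = h(6) with 37/7 ≠ 6, and h is not injective, hence not bijective. This x = 37/7 is the requested value below 6.

37/7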